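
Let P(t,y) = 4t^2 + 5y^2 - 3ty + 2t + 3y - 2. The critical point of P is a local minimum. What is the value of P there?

-216/71

∂P/∂t = 8t - 3y + 2 = 0 and ∂P/∂y = -3t + 10y + 3 = 0, so (t, y) = (-29/71, -30/71).
The Hessian has P_{tt} = 8, P_{yy} = 10, P_{ty} = -3, giving D = 71 > 0 with P_{tt} > 0, so the point is a local minimum.
P(-29/71, -30/71) = -216/71.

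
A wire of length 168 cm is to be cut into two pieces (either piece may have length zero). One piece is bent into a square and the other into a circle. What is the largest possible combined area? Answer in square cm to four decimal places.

2245.9946

Let x be the length used for the square. Square side x/4; circle radius (168−x)/(2π).
A(x) = (x/4)² + π·((168−x)/(2π))² = x²/16 + (168−x)²/(4π) for 0 ≤ x ≤ 168. A'(x) = x/8 − (168−x)/(2π) = 0 gives x = 4·168/(π+4) ≈ 94.0967.
A'' > 0, so the interior critical point is a minimum; the maximum is at an endpoint. A(0) = 2245.9946 and A(168) = 1764.0000, so the largest area is 2245.9946.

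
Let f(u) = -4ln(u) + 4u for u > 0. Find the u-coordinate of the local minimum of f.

1

f'(u) = -4/u + 4 = 0 gives u = 1.
f''(u) = 4/u², which is positive for u > 0, so this is a local minimum.
f(1) = -4·ln(1) + 4 ≈ 4.0000.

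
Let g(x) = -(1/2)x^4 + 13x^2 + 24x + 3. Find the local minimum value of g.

-17/2

g'(x) = -2x^3 + 26x + 24. Setting g'(x) = 0 gives x ∈ {-3, -1, 4}.
g''(x) = -6x^2 + 26. g''(-3) = -28 < 0 ⇒ local maximum; g''(-1) = 20 > 0 ⇒ local minimum; g''(4) = -70 < 0 ⇒ local maximum.
Thus g has its local minimum at x = -1, with value -17/2.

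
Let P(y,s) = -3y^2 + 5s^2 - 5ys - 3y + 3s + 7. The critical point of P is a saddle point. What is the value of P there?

∂P/∂y = -6y - 5s - 3 = 0 and ∂P/∂s = -5y + 10s + 3 = 0, so (y, s) = (-3/17, -33/85).
The Hessian has P_{yy} = -6, P_{ss} = 10, P_{ys} = -5, giving D = -85 < 0, so the point is a saddle point.
P(-3/17, -33/85) = 568/85.

568/85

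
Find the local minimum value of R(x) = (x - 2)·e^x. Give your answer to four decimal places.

-2.7183

Differentiating with the product rule gives R'(x) = (x - 1)·e^x. Since e^x > 0, the only critical point is x = 1.
R''(1) has the same sign as 1 > 0, so this is a local minimum.
R(1) = (-1)·e^(1) ≈ -2.7183.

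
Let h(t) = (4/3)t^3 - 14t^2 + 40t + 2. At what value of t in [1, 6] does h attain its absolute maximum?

Differentiating, h'(t) = 4t^2 - 28t + 40; which vanishes at t = 2 and t = 5.
Compare values at every candidate in [1, 6]: h(1) = 88/3; h(2) = 110/3; h(5) = 56/3; h(6) = 26.
Hence the absolute maximum is 110/3 at t = 2.

2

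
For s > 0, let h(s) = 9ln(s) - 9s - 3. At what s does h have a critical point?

h'(s) = 9/s − 9 = 0 gives s = 1.
h''(s) = -9/s², which is negative for s > 0, so this is a local maximum.
h(1) = 9·ln(1) - 9 - 3 ≈ -12.0000.

1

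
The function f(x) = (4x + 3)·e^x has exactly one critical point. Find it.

Differentiating with the product rule gives f'(x) = (4x + 7)·e^x. Since e^x > 0, the only critical point is x = -7/4.
f''(-7/4) has the same sign as 4 > 0, so this is a local minimum.
f(-7/4) = (-4)·e^(-7/4) ≈ -0.6951.

-7/4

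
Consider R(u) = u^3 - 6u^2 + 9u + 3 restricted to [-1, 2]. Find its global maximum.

7

The derivative is 3u^2 - 12u + 9, whose only zero in [-1, 2] is u = 1.
Candidates: R(-1) = -13, R(1) = 7, R(2) = 5.
So the maximum is R(1) = 7.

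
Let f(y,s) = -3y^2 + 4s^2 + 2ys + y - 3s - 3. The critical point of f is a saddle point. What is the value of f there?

-173/52

∂f/∂y = -6y + 2s + 1 = 0 and ∂f/∂s = 2y + 8s - 3 = 0, so (y, s) = (7/26, 4/13).
The Hessian has f_{yy} = -6, f_{ss} = 8, f_{ys} = 2, giving D = -52 < 0, so the point is a saddle point.
f(7/26, 4/13) = -173/52.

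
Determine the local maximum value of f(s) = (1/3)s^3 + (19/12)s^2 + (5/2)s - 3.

Critical points: f'(s) = s^2 + (19/6)s + 5/2 vanishes at s = -5/3, -3/2.
Second-derivative test with f''(s) = 2s + 19/6: f''(-5/3) = -1/6 < 0 ⇒ local maximum; f''(-3/2) = 1/6 > 0 ⇒ local minimum.
The local maximum is f(-5/3) = -1397/324.

-1397/324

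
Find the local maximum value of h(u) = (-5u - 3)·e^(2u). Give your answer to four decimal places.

0.2770

h'(u) = (-5)·e^(2u) + (-5u - 3)·2·e^(2u) = (-10u - 11)·e^(2u). Since e^(2u) > 0, the only critical point is u = -11/10.
h''(-11/10) has the same sign as -10 < 0, so this is a local maximum.
h(-11/10) = (5/2)·e^(-11/5) ≈ 0.2770.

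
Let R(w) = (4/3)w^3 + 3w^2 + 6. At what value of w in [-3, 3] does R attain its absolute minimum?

-3

Differentiating, R'(w) = 4w^2 + 6w; which vanishes at w = -3/2 and w = 0.
Compare values at every candidate in [-3, 3]: R(-3) = -3, R(-3/2) = 33/4, R(0) = 6, R(3) = 69.
The minimum over the interval is -3, attained at w = -3.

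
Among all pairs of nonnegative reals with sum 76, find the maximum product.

With x + y = 76, the product is P(x) = x(76 − x).
P'(x) = 76 − 2x = 0 gives x = 38; P'' = −2 < 0, so this is the maximum.
P = 38·38 = 1444.

1444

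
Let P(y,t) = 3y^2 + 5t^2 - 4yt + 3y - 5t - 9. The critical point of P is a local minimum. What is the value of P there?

-114/11

∂P/∂y = 6y - 4t + 3 = 0 and ∂P/∂t = -4y + 10t - 5 = 0, so (y, t) = (-5/22, 9/22).
The Hessian has P_{yy} = 6, P_{tt} = 10, P_{yt} = -4, giving D = 44 > 0 with P_{yy} > 0, so the point is a local minimum.
P(-5/22, 9/22) = -114/11.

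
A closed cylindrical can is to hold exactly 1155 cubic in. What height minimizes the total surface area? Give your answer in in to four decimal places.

With radius r and height h, πr²h = 1155 so h = 1155/(πr²), and S(r) = 2πr² + 2πrh = 2πr² + 2·1155/r.
S'(r) = 4πr − 2·1155/r² = 0 ⇒ r³ = 1155/(2π), so r ≈ 5.6859 and h = 2r ≈ 11.3718.
S''(r) = 4π + 4·1155/r³ > 0, so this is the minimum; S ≈ 609.4001.

11.3718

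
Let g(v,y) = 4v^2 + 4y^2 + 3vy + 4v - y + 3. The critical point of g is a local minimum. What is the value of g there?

17/11

∂g/∂v = 8v + 3y + 4 = 0 and ∂g/∂y = 3v + 8y - 1 = 0, so (v, y) = (-7/11, 4/11).
The Hessian has g_{vv} = 8, g_{yy} = 8, g_{vy} = 3, giving D = 55 > 0 with g_{vv} > 0, so the point is a local minimum.
g(-7/11, 4/11) = 17/11.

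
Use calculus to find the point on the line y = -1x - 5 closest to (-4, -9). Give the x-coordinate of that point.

Minimize D(x)^2 = (x + 4)^2 + (-x + 4)^2.
d/dx[D^2] = 2(x + 4) + 2·(-1)·(-x + 4) = 0 ⇒ x = 0.
Then y = -5 and the distance is √(32) ≈ 5.6569.

0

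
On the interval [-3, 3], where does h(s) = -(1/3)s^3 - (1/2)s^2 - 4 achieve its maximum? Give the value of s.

Differentiating, h'(s) = -s^2 - s; which vanishes at s = -1 and s = 0.
Evaluating at the critical points and endpoints: h(-3) = 1/2,  h(-1) = -25/6,  h(0) = -4,  h(3) = -35/2.
Hence the absolute maximum is 1/2 at s = -3.

-3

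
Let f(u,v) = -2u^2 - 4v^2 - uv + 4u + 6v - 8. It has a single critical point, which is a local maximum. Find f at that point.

∂f/∂u = -4u - v + 4 = 0 and ∂f/∂v = -u - 8v + 6 = 0, so (u, v) = (26/31, 20/31).
The Hessian has f_{uu} = -4, f_{vv} = -8, f_{uv} = -1, giving D = 31 > 0 with f_{uu} < 0, so the point is a local maximum.
f(26/31, 20/31) = -136/31.

-136/31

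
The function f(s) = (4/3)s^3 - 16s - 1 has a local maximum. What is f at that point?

61/3

f'(s) = 4s^2 - 16 = 0 at s = -2, 2.
f''(s) = 8s. f''(-2) = -16 < 0 ⇒ local maximum; f''(2) = 16 > 0 ⇒ local minimum.
So the local maximum value is f(-2) = 61/3.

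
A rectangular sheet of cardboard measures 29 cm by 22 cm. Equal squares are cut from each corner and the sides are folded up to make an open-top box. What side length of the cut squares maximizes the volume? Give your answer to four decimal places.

With cut size x, the volume is V(x) = x(29 − 2x)(22 − 2x) for 0 < x < 11.
V'(x) = 12x^2 − 204x + 638. Setting V'(x) = 0 gives x ≈ 4.1316 (the root in (0, 11)).
V''(x) = 24x − 204 is negative there, so this is the maximum; V ≈ 1176.9163.

4.1316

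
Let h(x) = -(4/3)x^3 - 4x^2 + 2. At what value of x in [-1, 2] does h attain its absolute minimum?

The derivative is -4x^2 - 8x, whose only zero in [-1, 2] is x = 0.
Evaluating at the critical points and endpoints: h(-1) = -2/3; h(0) = 2; h(2) = -74/3.
Hence the absolute minimum is -74/3 at x = 2.

2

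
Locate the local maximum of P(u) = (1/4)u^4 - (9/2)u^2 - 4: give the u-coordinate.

Critical points: P'(u) = u^3 - 9u vanishes at u = -3, 0, 3.
P''(u) = 3u^2 - 9. P''(-3) = 18 > 0 ⇒ local minimum; P''(0) = -9 < 0 ⇒ local maximum; P''(3) = 18 > 0 ⇒ local minimum.
So the local maximum value is P(0) = -4.

0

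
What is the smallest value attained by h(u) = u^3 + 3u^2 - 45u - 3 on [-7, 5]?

The derivative is 3u^2 + 6u - 45, which vanishes at u = -5 and u = 3.
Compare values at every candidate in [-7, 5]: h(-7) = 116,  h(-5) = 172,  h(3) = -84,  h(5) = -28.
Hence the absolute minimum is -84 at u = 3.

-84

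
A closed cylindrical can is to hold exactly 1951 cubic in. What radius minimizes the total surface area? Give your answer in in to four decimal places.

With radius r and height h, πr²h = 1951 so h = 1951/(πr²), and S(r) = 2πr² + 2πrh = 2πr² + 2·1951/r.
S'(r) = 4πr − 2·1951/r² = 0 ⇒ r³ = 1951/(2π), so r ≈ 6.7716 and h = 2r ≈ 13.5432.
S''(r) = 4π + 4·1951/r³ > 0, so this is the minimum; S ≈ 864.3429.

6.7716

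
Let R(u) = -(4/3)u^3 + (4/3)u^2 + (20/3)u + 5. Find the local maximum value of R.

R'(u) = -4u^2 + (8/3)u + 20/3. Setting R'(u) = 0 gives u ∈ {-1, 5/3}.
Second-derivative test with R''(u) = -8u + 8/3: R''(-1) = 32/3 > 0 ⇒ local minimum; R''(5/3) = -32/3 < 0 ⇒ local maximum.
The local maximum is R(5/3) = 1105/81.

1105/81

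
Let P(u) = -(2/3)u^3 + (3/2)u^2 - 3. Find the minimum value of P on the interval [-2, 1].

-3

The derivative is -2u^2 + 3u, whose only zero in [-2, 1] is u = 0.
Compare values at every candidate in [-2, 1]: P(-2) = 25/3, P(0) = -3, P(1) = -13/6.
The minimum over the interval is -3, attained at u = 0.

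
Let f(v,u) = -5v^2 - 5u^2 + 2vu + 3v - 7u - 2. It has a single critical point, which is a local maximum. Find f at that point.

7/12

∂f/∂v = -10v + 2u + 3 = 0 and ∂f/∂u = 2v - 10u - 7 = 0, so (v, u) = (1/6, -2/3).
The Hessian has f_{vv} = -10, f_{uu} = -10, f_{vu} = 2, giving D = 96 > 0 with f_{vv} < 0, so the point is a local maximum.
f(1/6, -2/3) = 7/12.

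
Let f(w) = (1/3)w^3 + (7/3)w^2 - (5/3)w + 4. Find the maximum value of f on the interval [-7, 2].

29

The derivative is w^2 + (14/3)w - 5/3, which vanishes at w = -5 and w = 1/3.
Candidates: f(-7) = 47/3,  f(-5) = 29,  f(1/3) = 301/81,  f(2) = 38/3.
The maximum over the interval is 29, attained at w = -5.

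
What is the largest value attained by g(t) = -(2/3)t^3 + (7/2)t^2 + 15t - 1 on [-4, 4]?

Differentiating, g'(t) = -2t^2 + 7t + 15; whose only zero in [-4, 4] is t = -3/2.
Compare values at every candidate in [-4, 4]: g(-4) = 113/3, g(-3/2) = -107/8, g(4) = 217/3.
So the maximum is g(4) = 217/3.

217/3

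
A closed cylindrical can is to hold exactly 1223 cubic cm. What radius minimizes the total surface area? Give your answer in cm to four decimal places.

5.7954

With radius r and height h, πr²h = 1223 so h = 1223/(πr²), and S(r) = 2πr² + 2πrh = 2πr² + 2·1223/r.
S'(r) = 4πr − 2·1223/r² = 0 ⇒ r³ = 1223/(2π), so r ≈ 5.7954 and h = 2r ≈ 11.5908.
S''(r) = 4π + 4·1223/r³ > 0, so this is the minimum; S ≈ 633.0901.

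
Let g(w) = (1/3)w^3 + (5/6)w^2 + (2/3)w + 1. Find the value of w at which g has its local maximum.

-1

Critical points: g'(w) = w^2 + (5/3)w + 2/3 vanishes at w = -1, -2/3.
Since g''(w) = 2w + 5/3, we get g''(-1) = -1/3 < 0 ⇒ local maximum; g''(-2/3) = 1/3 > 0 ⇒ local minimum.
Thus g has its local maximum at w = -1, with value 5/6.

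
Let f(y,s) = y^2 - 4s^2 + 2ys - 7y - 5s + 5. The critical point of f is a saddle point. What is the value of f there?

-141/20

∂f/∂y = 2y + 2s - 7 = 0 and ∂f/∂s = 2y - 8s - 5 = 0, so (y, s) = (33/10, 1/5).
The Hessian has f_{yy} = 2, f_{ss} = -8, f_{ys} = 2, giving D = -20 < 0, so the point is a saddle point.
f(33/10, 1/5) = -141/20.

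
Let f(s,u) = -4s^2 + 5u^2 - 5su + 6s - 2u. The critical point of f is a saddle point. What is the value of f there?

104/105

∂f/∂s = -8s - 5u + 6 = 0 and ∂f/∂u = -5s + 10u - 2 = 0, so (s, u) = (10/21, 46/105).
The Hessian has f_{ss} = -8, f_{uu} = 10, f_{su} = -5, giving D = -105 < 0, so the point is a saddle point.
f(10/21, 46/105) = 104/105.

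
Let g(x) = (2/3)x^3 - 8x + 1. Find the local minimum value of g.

g'(x) = 2x^2 - 8. Setting g'(x) = 0 gives x ∈ {-2, 2}.
Since g''(x) = 4x, we get g''(-2) = -8 < 0 ⇒ local maximum; g''(2) = 8 > 0 ⇒ local minimum.
The local minimum is g(2) = -29/3.

-29/3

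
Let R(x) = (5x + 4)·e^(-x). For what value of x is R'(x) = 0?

By the product rule, R'(x) = (-5x + 1)·e^(-x). Since e^(-x) > 0, the only critical point is x = 1/5.
R''(1/5) has the same sign as -5 < 0, so this is a local maximum.
R(1/5) = (5)·e^(-1/5) ≈ 4.0937.

1/5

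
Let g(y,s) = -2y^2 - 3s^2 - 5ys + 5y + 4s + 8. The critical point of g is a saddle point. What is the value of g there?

1

∂g/∂y = -4y - 5s + 5 = 0 and ∂g/∂s = -5y - 6s + 4 = 0, so (y, s) = (-10, 9).
The Hessian has g_{yy} = -4, g_{ss} = -6, g_{ys} = -5, giving D = -1 < 0, so the point is a saddle point.
g(-10, 9) = 1.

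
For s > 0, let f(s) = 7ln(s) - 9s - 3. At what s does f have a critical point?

7/9

f'(s) = 7/s − 9 = 0 gives s = 7/9.
f''(s) = -7/s², which is negative for s > 0, so this is a local maximum.
f(7/9) = 7·ln(7/9) - 7 - 3 ≈ -11.7592.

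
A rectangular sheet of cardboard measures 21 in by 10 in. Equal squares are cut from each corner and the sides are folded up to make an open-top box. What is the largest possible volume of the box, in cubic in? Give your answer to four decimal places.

With cut size x, the volume is V(x) = x(21 − 2x)(10 − 2x) for 0 < x < 5.
V'(x) = 12x^2 − 124x + 210. Setting V'(x) = 0 gives x ≈ 2.1344 (the root in (0, 5)).
V''(x) = 24x − 124 is negative there, so this is the maximum; V ≈ 204.6673.

204.6673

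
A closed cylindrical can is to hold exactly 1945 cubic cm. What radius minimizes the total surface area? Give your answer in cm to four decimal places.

6.7647

With radius r and height h, πr²h = 1945 so h = 1945/(πr²), and S(r) = 2πr² + 2πrh = 2πr² + 2·1945/r.
S'(r) = 4πr − 2·1945/r² = 0 ⇒ r³ = 1945/(2π), so r ≈ 6.7647 and h = 2r ≈ 13.5293.
S''(r) = 4π + 4·1945/r³ > 0, so this is the minimum; S ≈ 862.5699.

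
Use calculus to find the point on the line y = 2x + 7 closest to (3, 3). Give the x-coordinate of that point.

Minimize D(x)^2 = (x - 3)^2 + (2x + 4)^2.
d/dx[D^2] = 2(x - 3) + 2·2·(2x + 4) = 0 ⇒ x = -1.
Then y = 5 and the distance is √(20) ≈ 4.4721.

-1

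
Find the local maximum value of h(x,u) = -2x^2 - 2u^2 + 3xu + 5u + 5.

85/7

∂h/∂x = -4x + 3u = 0 and ∂h/∂u = 3x - 4u + 5 = 0, so (x, u) = (15/7, 20/7).
The Hessian has h_{xx} = -4, h_{uu} = -4, h_{xu} = 3, giving D = 7 > 0 with h_{xx} < 0, so the point is a local maximum.
h(15/7, 20/7) = 85/7.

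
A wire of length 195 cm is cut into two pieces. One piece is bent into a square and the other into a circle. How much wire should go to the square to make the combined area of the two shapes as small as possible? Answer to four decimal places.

Let x be the length used for the square. Square side x/4; circle radius (195−x)/(2π).
A(x) = (x/4)² + π·((195−x)/(2π))² = x²/16 + (195−x)²/(4π) for 0 ≤ x ≤ 195. A'(x) = x/8 − (195−x)/(2π) = 0 gives x = 4·195/(π+4) ≈ 109.2193.
A'' = 1/8 + 1/(2π) > 0, so this gives the minimum combined area; x ≈ 109.2193 cm to the square.

109.2193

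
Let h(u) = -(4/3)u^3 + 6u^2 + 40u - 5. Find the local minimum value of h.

-151/3

h'(u) = -4u^2 + 12u + 40. Setting h'(u) = 0 gives u ∈ {-2, 5}.
h''(u) = -8u + 12. h''(-2) = 28 > 0 ⇒ local minimum; h''(5) = -28 < 0 ⇒ local maximum.
The local minimum is h(-2) = -151/3.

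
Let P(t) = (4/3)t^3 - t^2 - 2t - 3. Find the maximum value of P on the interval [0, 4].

The derivative is 4t^2 - 2t - 2, whose only zero in [0, 4] is t = 1.
Evaluating at the critical points and endpoints: P(0) = -3, P(1) = -14/3, P(4) = 175/3.
So the maximum is P(4) = 175/3.

175/3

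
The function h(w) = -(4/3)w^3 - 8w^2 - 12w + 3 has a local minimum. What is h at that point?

h'(w) = -4w^2 - 16w - 12 = 0 at w = -3, -1.
Second-derivative test with h''(w) = -8w - 16: h''(-3) = 8 > 0 ⇒ local minimum; h''(-1) = -8 < 0 ⇒ local maximum.
The local minimum is h(-3) = 3.

3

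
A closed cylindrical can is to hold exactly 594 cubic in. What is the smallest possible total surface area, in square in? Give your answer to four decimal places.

With radius r and height h, πr²h = 594 so h = 594/(πr²), and S(r) = 2πr² + 2πrh = 2πr² + 2·594/r.
S'(r) = 4πr − 2·594/r² = 0 ⇒ r³ = 594/(2π), so r ≈ 4.5555 and h = 2r ≈ 9.1110.
S''(r) = 4π + 4·594/r³ > 0, so this is the minimum; S ≈ 391.1760.

391.1760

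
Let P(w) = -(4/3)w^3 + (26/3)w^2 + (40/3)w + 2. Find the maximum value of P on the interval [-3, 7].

P'(w) = -4w^2 + (52/3)w + 40/3, which vanishes at w = -2/3 and w = 5.
Compare values at every candidate in [-3, 7]: P(-3) = 76, P(-2/3) = -214/81, P(5) = 356/3, P(7) = 188/3.
Hence the absolute maximum is 356/3 at w = 5.

356/3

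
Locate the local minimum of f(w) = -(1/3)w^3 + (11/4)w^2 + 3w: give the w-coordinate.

f'(w) = -w^2 + (11/2)w + 3. Setting f'(w) = 0 gives w ∈ {-1/2, 6}.
f''(w) = -2w + 11/2. f''(-1/2) = 13/2 > 0 ⇒ local minimum; f''(6) = -13/2 < 0 ⇒ local maximum.
Thus f has its local minimum at w = -1/2, with value -37/48.

-1/2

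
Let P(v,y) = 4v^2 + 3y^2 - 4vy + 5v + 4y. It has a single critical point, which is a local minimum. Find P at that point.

-219/32

∂P/∂v = 8v - 4y + 5 = 0 and ∂P/∂y = -4v + 6y + 4 = 0, so (v, y) = (-23/16, -13/8).
The Hessian has P_{vv} = 8, P_{yy} = 6, P_{vy} = -4, giving D = 32 > 0 with P_{vv} > 0, so the point is a local minimum.
P(-23/16, -13/8) = -219/32.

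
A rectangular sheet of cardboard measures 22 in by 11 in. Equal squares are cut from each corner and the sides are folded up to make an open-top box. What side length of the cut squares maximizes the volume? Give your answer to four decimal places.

With cut size x, the volume is V(x) = x(22 − 2x)(11 − 2x) for 0 < x < 5.5.
V'(x) = 12x^2 − 132x + 242. Setting V'(x) = 0 gives x ≈ 2.3246 (the root in (0, 5.5)).
V''(x) = 24x − 132 is negative there, so this is the maximum; V ≈ 256.1511.

2.3246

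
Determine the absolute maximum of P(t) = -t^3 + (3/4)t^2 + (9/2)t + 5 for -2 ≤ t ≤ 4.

Differentiating, P'(t) = -3t^2 + (3/2)t + 9/2; which vanishes at t = -1 and t = 3/2.
Evaluating at the critical points and endpoints: P(-2) = 7, P(-1) = 9/4, P(3/2) = 161/16, P(4) = -29.
The maximum over the interval is 161/16, attained at t = 3/2.

161/16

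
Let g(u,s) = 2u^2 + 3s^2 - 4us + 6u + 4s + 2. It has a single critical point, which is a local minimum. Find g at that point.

∂g/∂u = 4u - 4s + 6 = 0 and ∂g/∂s = -4u + 6s + 4 = 0, so (u, s) = (-13/2, -5).
The Hessian has g_{uu} = 4, g_{ss} = 6, g_{us} = -4, giving D = 8 > 0 with g_{uu} > 0, so the point is a local minimum.
g(-13/2, -5) = -55/2.

-55/2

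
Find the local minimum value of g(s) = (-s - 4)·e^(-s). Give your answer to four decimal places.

-20.0855

g'(s) = (-1)·e^(-s) + (-s - 4)·(-1)·e^(-s) = (s + 3)·e^(-s). Since e^(-s) > 0, the only critical point is s = -3.
g''(-3) has the same sign as 1 > 0, so this is a local minimum.
g(-3) = (-1)·e^(3) ≈ -20.0855.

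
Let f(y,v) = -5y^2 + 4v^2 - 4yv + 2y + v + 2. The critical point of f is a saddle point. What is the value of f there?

211/96

∂f/∂y = -10y - 4v + 2 = 0 and ∂f/∂v = -4y + 8v + 1 = 0, so (y, v) = (5/24, -1/48).
The Hessian has f_{yy} = -10, f_{vv} = 8, f_{yv} = -4, giving D = -96 < 0, so the point is a saddle point.
f(5/24, -1/48) = 211/96.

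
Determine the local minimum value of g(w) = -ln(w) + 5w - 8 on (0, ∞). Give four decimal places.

-5.3906

g'(w) = -1/w + 5 = 0 gives w = 1/5.
g''(w) = 1/w², which is positive for w > 0, so this is a local minimum.
g(1/5) = -1·ln(1/5) + 1 - 8 ≈ -5.3906.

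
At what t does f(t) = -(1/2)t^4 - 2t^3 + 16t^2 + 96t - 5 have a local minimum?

-3

f'(t) = -2t^3 - 6t^2 + 32t + 96. Setting f'(t) = 0 gives t ∈ {-4, -3, 4}.
Second-derivative test with f''(t) = -6t^2 - 12t + 32: f''(-4) = -16 < 0 ⇒ local maximum; f''(-3) = 14 > 0 ⇒ local minimum; f''(4) = -112 < 0 ⇒ local maximum.
Thus f has its local minimum at t = -3, with value -271/2.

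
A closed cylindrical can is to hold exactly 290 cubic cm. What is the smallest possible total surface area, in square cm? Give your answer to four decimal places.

242.5380

With radius r and height h, πr²h = 290 so h = 290/(πr²), and S(r) = 2πr² + 2πrh = 2πr² + 2·290/r.
S'(r) = 4πr − 2·290/r² = 0 ⇒ r³ = 290/(2π), so r ≈ 3.5871 and h = 2r ≈ 7.1741.
S''(r) = 4π + 4·290/r³ > 0, so this is the minimum; S ≈ 242.5380.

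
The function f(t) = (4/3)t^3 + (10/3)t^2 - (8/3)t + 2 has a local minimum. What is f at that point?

124/81

f'(t) = 4t^2 + (20/3)t - 8/3. Setting f'(t) = 0 gives t ∈ {-2, 1/3}.
Second-derivative test with f''(t) = 8t + 20/3: f''(-2) = -28/3 < 0 ⇒ local maximum; f''(1/3) = 28/3 > 0 ⇒ local minimum.
Thus f has its local minimum at t = 1/3, with value 124/81.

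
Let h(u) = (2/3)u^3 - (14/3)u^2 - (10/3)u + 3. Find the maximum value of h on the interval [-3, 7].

h'(u) = 2u^2 - (28/3)u - 10/3, which vanishes at u = -1/3 and u = 5.
Compare values at every candidate in [-3, 7]: h(-3) = -47,  h(-1/3) = 289/81,  h(5) = -47,  h(7) = -61/3.
So the maximum is h(-1/3) = 289/81.

289/81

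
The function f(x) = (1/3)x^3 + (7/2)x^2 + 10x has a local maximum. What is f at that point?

Critical points: f'(x) = x^2 + 7x + 10 vanishes at x = -5, -2.
Since f''(x) = 2x + 7, we get f''(-5) = -3 < 0 ⇒ local maximum; f''(-2) = 3 > 0 ⇒ local minimum.
Thus f has its local maximum at x = -5, with value -25/6.

-25/6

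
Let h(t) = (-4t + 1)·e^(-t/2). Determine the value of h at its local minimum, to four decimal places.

-2.5972

By the product rule, h'(t) = (2t - 9/2)·e^(-t/2). Since e^(-t/2) > 0, the only critical point is t = 9/4.
h''(9/4) has the same sign as 2 > 0, so this is a local minimum.
h(9/4) = (-8)·e^(-9/8) ≈ -2.5972.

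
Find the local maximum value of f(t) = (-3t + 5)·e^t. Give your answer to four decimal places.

By the product rule, f'(t) = (-3t + 2)·e^t. Since e^t > 0, the only critical point is t = 2/3.
f''(2/3) has the same sign as -3 < 0, so this is a local maximum.
f(2/3) = (3)·e^(2/3) ≈ 5.8432.

5.8432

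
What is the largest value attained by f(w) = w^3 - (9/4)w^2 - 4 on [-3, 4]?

24

f'(w) = 3w^2 - (9/2)w, which vanishes at w = 0 and w = 3/2.
Compare values at every candidate in [-3, 4]: f(-3) = -205/4,  f(0) = -4,  f(3/2) = -91/16,  f(4) = 24.
So the maximum is f(4) = 24.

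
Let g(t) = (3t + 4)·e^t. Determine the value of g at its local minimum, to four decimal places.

-0.2909

g'(t) = 3·e^t + (3t + 4)·1·e^t = (3t + 7)·e^t. Since e^t > 0, the only critical point is t = -7/3.
g''(-7/3) has the same sign as 3 > 0, so this is a local minimum.
g(-7/3) = (-3)·e^(-7/3) ≈ -0.2909.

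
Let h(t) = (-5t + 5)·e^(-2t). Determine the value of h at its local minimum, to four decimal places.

-0.1245

h'(t) = (-5)·e^(-2t) + (-5t + 5)·(-2)·e^(-2t) = (10t - 15)·e^(-2t). Since e^(-2t) > 0, the only critical point is t = 3/2.
h''(3/2) has the same sign as 10 > 0, so this is a local minimum.
h(3/2) = (-5/2)·e^(-3) ≈ -0.1245.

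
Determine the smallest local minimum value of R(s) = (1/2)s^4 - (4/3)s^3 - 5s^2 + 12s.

-76/3

Critical points: R'(s) = 2s^3 - 4s^2 - 10s + 12 vanishes at s = -2, 1, 3.
R''(s) = 6s^2 - 8s - 10. R''(-2) = 30 > 0 ⇒ local minimum; R''(1) = -12 < 0 ⇒ local maximum; R''(3) = 20 > 0 ⇒ local minimum.
Thus R has its smallest local minimum at s = -2, with value -76/3.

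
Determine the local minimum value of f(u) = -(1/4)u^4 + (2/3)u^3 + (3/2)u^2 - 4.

f'(u) = -u^3 + 2u^2 + 3u. Setting f'(u) = 0 gives u ∈ {-1, 0, 3}.
Second-derivative test with f''(u) = -3u^2 + 4u + 3: f''(-1) = -4 < 0 ⇒ local maximum; f''(0) = 3 > 0 ⇒ local minimum; f''(3) = -12 < 0 ⇒ local maximum.
The local minimum is f(0) = -4.

-4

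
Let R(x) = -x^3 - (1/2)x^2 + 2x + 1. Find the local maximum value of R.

Critical points: R'(x) = -3x^2 - x + 2 vanishes at x = -1, 2/3.
Second-derivative test with R''(x) = -6x - 1: R''(-1) = 5 > 0 ⇒ local minimum; R''(2/3) = -5 < 0 ⇒ local maximum.
So the local maximum value is R(2/3) = 49/27.

49/27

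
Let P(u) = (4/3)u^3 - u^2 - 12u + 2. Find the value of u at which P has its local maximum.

-3/2

P'(u) = 4u^2 - 2u - 12. Setting P'(u) = 0 gives u ∈ {-3/2, 2}.
Since P''(u) = 8u - 2, we get P''(-3/2) = -14 < 0 ⇒ local maximum; P''(2) = 14 > 0 ⇒ local minimum.
So the local maximum value is P(-3/2) = 53/4.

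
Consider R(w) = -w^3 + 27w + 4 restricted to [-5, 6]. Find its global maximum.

The derivative is -3w^2 + 27, which vanishes at w = -3 and w = 3.
Compare values at every candidate in [-5, 6]: R(-5) = -6,  R(-3) = -50,  R(3) = 58,  R(6) = -50.
So the maximum is R(3) = 58.

58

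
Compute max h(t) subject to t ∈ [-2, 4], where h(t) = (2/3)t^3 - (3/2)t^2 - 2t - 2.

h'(t) = 2t^2 - 3t - 2, which vanishes at t = -1/2 and t = 2.
Compare values at every candidate in [-2, 4]: h(-2) = -28/3,  h(-1/2) = -35/24,  h(2) = -20/3,  h(4) = 26/3.
Hence the absolute maximum is 26/3 at t = 4.

26/3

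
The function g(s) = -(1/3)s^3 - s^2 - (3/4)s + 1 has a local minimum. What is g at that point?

g'(s) = -s^2 - 2s - 3/4 = 0 at s = -3/2, -1/2.
Since g''(s) = -2s - 2, we get g''(-3/2) = 1 > 0 ⇒ local minimum; g''(-1/2) = -1 < 0 ⇒ local maximum.
Thus g has its local minimum at s = -3/2, with value 1.

1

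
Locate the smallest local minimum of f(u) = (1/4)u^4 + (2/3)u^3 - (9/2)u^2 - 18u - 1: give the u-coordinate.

f'(u) = u^3 + 2u^2 - 9u - 18. Setting f'(u) = 0 gives u ∈ {-3, -2, 3}.
Second-derivative test with f''(u) = 3u^2 + 4u - 9: f''(-3) = 6 > 0 ⇒ local minimum; f''(-2) = -5 < 0 ⇒ local maximum; f''(3) = 30 > 0 ⇒ local minimum.
The smallest local minimum is f(3) = -229/4.

3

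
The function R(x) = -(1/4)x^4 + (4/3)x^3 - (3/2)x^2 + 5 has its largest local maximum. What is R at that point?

29/4

R'(x) = -x^3 + 4x^2 - 3x = 0 at x = 0, 1, 3.
Since R''(x) = -3x^2 + 8x - 3, we get R''(0) = -3 < 0 ⇒ local maximum; R''(1) = 2 > 0 ⇒ local minimum; R''(3) = -6 < 0 ⇒ local maximum.
Thus R has its largest local maximum at x = 3, with value 29/4.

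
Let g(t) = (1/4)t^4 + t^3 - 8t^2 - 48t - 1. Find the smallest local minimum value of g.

Critical points: g'(t) = t^3 + 3t^2 - 16t - 48 vanishes at t = -4, -3, 4.
Second-derivative test with g''(t) = 3t^2 + 6t - 16: g''(-4) = 8 > 0 ⇒ local minimum; g''(-3) = -7 < 0 ⇒ local maximum; g''(4) = 56 > 0 ⇒ local minimum.
Thus g has its smallest local minimum at t = 4, with value -193.

-193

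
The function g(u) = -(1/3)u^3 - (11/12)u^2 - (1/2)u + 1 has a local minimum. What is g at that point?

Critical points: g'(u) = -u^2 - (11/6)u - 1/2 vanishes at u = -3/2, -1/3.
g''(u) = -2u - 11/6. g''(-3/2) = 7/6 > 0 ⇒ local minimum; g''(-1/3) = -7/6 < 0 ⇒ local maximum.
The local minimum is g(-3/2) = 13/16.

13/16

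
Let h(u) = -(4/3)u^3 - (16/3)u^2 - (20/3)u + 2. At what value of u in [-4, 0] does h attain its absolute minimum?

Differentiating, h'(u) = -4u^2 - (32/3)u - 20/3; which vanishes at u = -5/3 and u = -1.
Candidates: h(-4) = 86/3, h(-5/3) = 362/81, h(-1) = 14/3, h(0) = 2.
The minimum over the interval is 2, attained at u = 0.

0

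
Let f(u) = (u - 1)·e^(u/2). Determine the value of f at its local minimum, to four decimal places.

-1.2131

Differentiating with the product rule gives f'(u) = ((1/2)u + 1/2)·e^(u/2). Since e^(u/2) > 0, the only critical point is u = -1.
f''(-1) has the same sign as 1/2 > 0, so this is a local minimum.
f(-1) = (-2)·e^(-1/2) ≈ -1.2131.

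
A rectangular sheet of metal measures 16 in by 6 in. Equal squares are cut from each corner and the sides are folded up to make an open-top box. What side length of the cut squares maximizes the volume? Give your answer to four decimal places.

With cut size x, the volume is V(x) = x(16 − 2x)(6 − 2x) for 0 < x < 3.
V'(x) = 12x^2 − 88x + 96. Setting V'(x) = 0 gives x ≈ 1.3333 (the root in (0, 3)).
V''(x) = 24x − 88 is negative there, so this is the maximum; V ≈ 59.2593.

1.3333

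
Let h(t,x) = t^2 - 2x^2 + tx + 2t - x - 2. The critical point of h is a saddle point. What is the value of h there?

-23/9

∂h/∂t = 2t + x + 2 = 0 and ∂h/∂x = t - 4x - 1 = 0, so (t, x) = (-7/9, -4/9).
The Hessian has h_{tt} = 2, h_{xx} = -4, h_{tx} = 1, giving D = -9 < 0, so the point is a saddle point.
h(-7/9, -4/9) = -23/9.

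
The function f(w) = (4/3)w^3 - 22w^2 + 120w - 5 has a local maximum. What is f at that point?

635/3

Critical points: f'(w) = 4w^2 - 44w + 120 vanishes at w = 5, 6.
f''(w) = 8w - 44. f''(5) = -4 < 0 ⇒ local maximum; f''(6) = 4 > 0 ⇒ local minimum.
So the local maximum value is f(5) = 635/3.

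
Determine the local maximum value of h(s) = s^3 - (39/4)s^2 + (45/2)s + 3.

291/16

h'(s) = 3s^2 - (39/2)s + 45/2 = 0 at s = 3/2, 5.
h''(s) = 6s - 39/2. h''(3/2) = -21/2 < 0 ⇒ local maximum; h''(5) = 21/2 > 0 ⇒ local minimum.
So the local maximum value is h(3/2) = 291/16.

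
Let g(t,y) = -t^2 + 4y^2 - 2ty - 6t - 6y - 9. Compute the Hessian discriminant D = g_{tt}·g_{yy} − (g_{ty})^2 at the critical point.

-20

∂g/∂t = -2t - 2y - 6 = 0 and ∂g/∂y = -2t + 8y - 6 = 0, so (t, y) = (-3, 0).
The Hessian has g_{tt} = -2, g_{yy} = 8, g_{ty} = -2, giving D = -20 < 0, so the point is a saddle point.
D = (-2)·(8) − (-2)^2 = -20.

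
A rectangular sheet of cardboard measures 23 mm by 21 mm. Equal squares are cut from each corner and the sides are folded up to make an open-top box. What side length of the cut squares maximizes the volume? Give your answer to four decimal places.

With cut size x, the volume is V(x) = x(23 − 2x)(21 − 2x) for 0 < x < 10.5.
V'(x) = 12x^2 − 176x + 483. Setting V'(x) = 0 gives x ≈ 3.6553 (the root in (0, 10.5)).
V''(x) = 24x − 176 is negative there, so this is the maximum; V ≈ 785.0798.

3.6553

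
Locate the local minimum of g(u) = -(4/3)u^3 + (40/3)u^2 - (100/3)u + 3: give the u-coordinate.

Critical points: g'(u) = -4u^2 + (80/3)u - 100/3 vanishes at u = 5/3, 5.
g''(u) = -8u + 80/3. g''(5/3) = 40/3 > 0 ⇒ local minimum; g''(5) = -40/3 < 0 ⇒ local maximum.
Thus g has its local minimum at u = 5/3, with value -1757/81.

5/3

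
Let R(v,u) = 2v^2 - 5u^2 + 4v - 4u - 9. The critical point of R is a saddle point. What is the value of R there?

∂R/∂v = 4v + 4 = 0 and ∂R/∂u = -10u - 4 = 0, so (v, u) = (-1, -2/5).
The Hessian has R_{vv} = 4, R_{uu} = -10, R_{vu} = 0, giving D = -40 < 0, so the point is a saddle point.
R(-1, -2/5) = -51/5.

-51/5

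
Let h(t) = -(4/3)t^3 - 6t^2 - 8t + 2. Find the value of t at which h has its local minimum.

h'(t) = -4t^2 - 12t - 8. Setting h'(t) = 0 gives t ∈ {-2, -1}.
Since h''(t) = -8t - 12, we get h''(-2) = 4 > 0 ⇒ local minimum; h''(-1) = -4 < 0 ⇒ local maximum.
So the local minimum value is h(-2) = 14/3.

-2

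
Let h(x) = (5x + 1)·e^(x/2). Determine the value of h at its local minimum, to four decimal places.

-3.3287

By the product rule, h'(x) = ((5/2)x + 11/2)·e^(x/2). Since e^(x/2) > 0, the only critical point is x = -11/5.
h''(-11/5) has the same sign as 5/2 > 0, so this is a local minimum.
h(-11/5) = (-10)·e^(-11/10) ≈ -3.3287.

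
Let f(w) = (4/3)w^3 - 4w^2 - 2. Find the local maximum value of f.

f'(w) = 4w^2 - 8w = 0 at w = 0, 2.
Second-derivative test with f''(w) = 8w - 8: f''(0) = -8 < 0 ⇒ local maximum; f''(2) = 8 > 0 ⇒ local minimum.
Thus f has its local maximum at w = 0, with value -2.

-2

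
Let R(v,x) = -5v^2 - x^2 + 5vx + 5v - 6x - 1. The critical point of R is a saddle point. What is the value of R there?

-12

∂R/∂v = -10v + 5x + 5 = 0 and ∂R/∂x = 5v - 2x - 6 = 0, so (v, x) = (4, 7).
The Hessian has R_{vv} = -10, R_{xx} = -2, R_{vx} = 5, giving D = -5 < 0, so the point is a saddle point.
R(4, 7) = -12.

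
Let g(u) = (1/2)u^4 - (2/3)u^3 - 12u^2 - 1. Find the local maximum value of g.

-1

g'(u) = 2u^3 - 2u^2 - 24u = 0 at u = -3, 0, 4.
Since g''(u) = 6u^2 - 4u - 24, we get g''(-3) = 42 > 0 ⇒ local minimum; g''(0) = -24 < 0 ⇒ local maximum; g''(4) = 56 > 0 ⇒ local minimum.
So the local maximum value is g(0) = -1.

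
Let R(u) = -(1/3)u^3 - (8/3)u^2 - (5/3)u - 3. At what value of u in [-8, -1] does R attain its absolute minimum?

R'(u) = -u^2 - (16/3)u - 5/3, whose only zero in [-8, -1] is u = -5.
Compare values at every candidate in [-8, -1]: R(-8) = 31/3,  R(-5) = -59/3,  R(-1) = -11/3.
The minimum over the interval is -59/3, attained at u = -5.

-5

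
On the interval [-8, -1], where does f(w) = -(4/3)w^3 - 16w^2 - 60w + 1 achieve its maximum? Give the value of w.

-8

Differentiating, f'(w) = -4w^2 - 32w - 60; which vanishes at w = -5 and w = -3.
Candidates: f(-8) = 419/3; f(-5) = 203/3; f(-3) = 73; f(-1) = 139/3.
So the maximum is f(-8) = 419/3.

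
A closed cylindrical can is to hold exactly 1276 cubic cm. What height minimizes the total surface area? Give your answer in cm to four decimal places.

11.7558

With radius r and height h, πr²h = 1276 so h = 1276/(πr²), and S(r) = 2πr² + 2πrh = 2πr² + 2·1276/r.
S'(r) = 4πr − 2·1276/r² = 0 ⇒ r³ = 1276/(2π), so r ≈ 5.8779 and h = 2r ≈ 11.7558.
S''(r) = 4π + 4·1276/r³ > 0, so this is the minimum; S ≈ 651.2509.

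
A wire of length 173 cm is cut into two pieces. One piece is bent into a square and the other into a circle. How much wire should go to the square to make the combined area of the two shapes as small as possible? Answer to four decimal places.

96.8972

Let x be the length used for the square. Square side x/4; circle radius (173−x)/(2π).
A(x) = (x/4)² + π·((173−x)/(2π))² = x²/16 + (173−x)²/(4π) for 0 ≤ x ≤ 173. A'(x) = x/8 − (173−x)/(2π) = 0 gives x = 4·173/(π+4) ≈ 96.8972.
A'' = 1/8 + 1/(2π) > 0, so this gives the minimum combined area; x ≈ 96.8972 cm to the square.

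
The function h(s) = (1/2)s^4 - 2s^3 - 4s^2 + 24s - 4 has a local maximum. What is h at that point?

20

h'(s) = 2s^3 - 6s^2 - 8s + 24. Setting h'(s) = 0 gives s ∈ {-2, 2, 3}.
Since h''(s) = 6s^2 - 12s - 8, we get h''(-2) = 40 > 0 ⇒ local minimum; h''(2) = -8 < 0 ⇒ local maximum; h''(3) = 10 > 0 ⇒ local minimum.
So the local maximum value is h(2) = 20.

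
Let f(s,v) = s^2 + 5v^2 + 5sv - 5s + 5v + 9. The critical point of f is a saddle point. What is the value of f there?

∂f/∂s = 2s + 5v - 5 = 0 and ∂f/∂v = 5s + 10v + 5 = 0, so (s, v) = (-15, 7).
The Hessian has f_{ss} = 2, f_{vv} = 10, f_{sv} = 5, giving D = -5 < 0, so the point is a saddle point.
f(-15, 7) = 64.

64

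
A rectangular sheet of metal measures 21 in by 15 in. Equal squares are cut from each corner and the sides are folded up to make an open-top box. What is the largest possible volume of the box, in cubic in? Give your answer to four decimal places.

405.5549

With cut size x, the volume is V(x) = x(21 − 2x)(15 − 2x) for 0 < x < 7.5.
V'(x) = 12x^2 − 144x + 315. Setting V'(x) = 0 gives x ≈ 2.8775 (the root in (0, 7.5)).
V''(x) = 24x − 144 is negative there, so this is the maximum; V ≈ 405.5549.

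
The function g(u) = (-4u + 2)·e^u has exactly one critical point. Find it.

Differentiating with the product rule gives g'(u) = (-4u - 2)·e^u. Since e^u > 0, the only critical point is u = -1/2.
g''(-1/2) has the same sign as -4 < 0, so this is a local maximum.
g(-1/2) = (4)·e^(-1/2) ≈ 2.4261.

-1/2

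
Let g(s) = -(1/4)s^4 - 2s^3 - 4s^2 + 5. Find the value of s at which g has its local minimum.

-2

g'(s) = -s^3 - 6s^2 - 8s. Setting g'(s) = 0 gives s ∈ {-4, -2, 0}.
g''(s) = -3s^2 - 12s - 8. g''(-4) = -8 < 0 ⇒ local maximum; g''(-2) = 4 > 0 ⇒ local minimum; g''(0) = -8 < 0 ⇒ local maximum.
So the local minimum value is g(-2) = 1.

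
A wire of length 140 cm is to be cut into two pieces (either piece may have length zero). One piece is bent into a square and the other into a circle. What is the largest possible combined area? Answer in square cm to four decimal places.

Let x be the length used for the square. Square side x/4; circle radius (140−x)/(2π).
A(x) = (x/4)² + π·((140−x)/(2π))² = x²/16 + (140−x)²/(4π) for 0 ≤ x ≤ 140. A'(x) = x/8 − (140−x)/(2π) = 0 gives x = 4·140/(π+4) ≈ 78.4139.
A'' > 0, so the interior critical point is a minimum; the maximum is at an endpoint. A(0) = 1559.7184 and A(140) = 1225.0000, so the largest area is 1559.7184.

1559.7184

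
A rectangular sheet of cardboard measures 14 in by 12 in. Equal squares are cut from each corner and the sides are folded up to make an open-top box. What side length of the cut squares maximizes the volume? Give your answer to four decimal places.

With cut size x, the volume is V(x) = x(14 − 2x)(12 − 2x) for 0 < x < 6.
V'(x) = 12x^2 − 104x + 168. Setting V'(x) = 0 gives x ≈ 2.1475 (the root in (0, 6)).
V''(x) = 24x − 104 is negative there, so this is the maximum; V ≈ 160.5837.

2.1475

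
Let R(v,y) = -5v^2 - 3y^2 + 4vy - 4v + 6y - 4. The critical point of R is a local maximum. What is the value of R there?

-1

∂R/∂v = -10v + 4y - 4 = 0 and ∂R/∂y = 4v - 6y + 6 = 0, so (v, y) = (0, 1).
The Hessian has R_{vv} = -10, R_{yy} = -6, R_{vy} = 4, giving D = 44 > 0 with R_{vv} < 0, so the point is a local maximum.
R(0, 1) = -1.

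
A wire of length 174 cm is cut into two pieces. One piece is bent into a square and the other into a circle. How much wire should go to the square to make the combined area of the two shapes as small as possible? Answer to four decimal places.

97.4573

Let x be the length used for the square. Square side x/4; circle radius (174−x)/(2π).
A(x) = (x/4)² + π·((174−x)/(2π))² = x²/16 + (174−x)²/(4π) for 0 ≤ x ≤ 174. A'(x) = x/8 − (174−x)/(2π) = 0 gives x = 4·174/(π+4) ≈ 97.4573.
A'' = 1/8 + 1/(2π) > 0, so this gives the minimum combined area; x ≈ 97.4573 cm to the square.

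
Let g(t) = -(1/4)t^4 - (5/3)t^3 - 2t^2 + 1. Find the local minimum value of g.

g'(t) = -t^3 - 5t^2 - 4t = 0 at t = -4, -1, 0.
g''(t) = -3t^2 - 10t - 4. g''(-4) = -12 < 0 ⇒ local maximum; g''(-1) = 3 > 0 ⇒ local minimum; g''(0) = -4 < 0 ⇒ local maximum.
So the local minimum value is g(-1) = 5/12.

5/12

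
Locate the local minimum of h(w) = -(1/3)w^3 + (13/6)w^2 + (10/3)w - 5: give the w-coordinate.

h'(w) = -w^2 + (13/3)w + 10/3 = 0 at w = -2/3, 5.
Since h''(w) = -2w + 13/3, we get h''(-2/3) = 17/3 > 0 ⇒ local minimum; h''(5) = -17/3 < 0 ⇒ local maximum.
So the local minimum value is h(-2/3) = -499/81.

-2/3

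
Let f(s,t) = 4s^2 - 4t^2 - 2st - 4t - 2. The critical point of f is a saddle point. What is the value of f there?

-18/17

∂f/∂s = 8s - 2t = 0 and ∂f/∂t = -2s - 8t - 4 = 0, so (s, t) = (-2/17, -8/17).
The Hessian has f_{ss} = 8, f_{tt} = -8, f_{st} = -2, giving D = -68 < 0, so the point is a saddle point.
f(-2/17, -8/17) = -18/17.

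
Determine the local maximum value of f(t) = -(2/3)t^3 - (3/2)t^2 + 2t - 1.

-11/24

f'(t) = -2t^2 - 3t + 2 = 0 at t = -2, 1/2.
Second-derivative test with f''(t) = -4t - 3: f''(-2) = 5 > 0 ⇒ local minimum; f''(1/2) = -5 < 0 ⇒ local maximum.
The local maximum is f(1/2) = -11/24.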